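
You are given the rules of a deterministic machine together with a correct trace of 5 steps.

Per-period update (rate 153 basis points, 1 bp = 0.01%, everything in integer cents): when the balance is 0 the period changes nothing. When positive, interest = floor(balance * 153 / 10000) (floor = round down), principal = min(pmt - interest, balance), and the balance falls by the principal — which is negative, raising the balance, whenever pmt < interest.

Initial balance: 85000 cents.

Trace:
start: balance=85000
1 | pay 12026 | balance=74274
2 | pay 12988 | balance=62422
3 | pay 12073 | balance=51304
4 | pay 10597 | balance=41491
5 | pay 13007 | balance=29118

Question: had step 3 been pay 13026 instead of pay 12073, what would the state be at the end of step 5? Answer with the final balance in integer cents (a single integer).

28137

(re-executing from step 3 with the substitution; state before step 3: balance=62422)
3 | pay 13026 | balance=50351
4 | pay 10597 | balance=40524
5 | pay 13007 | balance=28137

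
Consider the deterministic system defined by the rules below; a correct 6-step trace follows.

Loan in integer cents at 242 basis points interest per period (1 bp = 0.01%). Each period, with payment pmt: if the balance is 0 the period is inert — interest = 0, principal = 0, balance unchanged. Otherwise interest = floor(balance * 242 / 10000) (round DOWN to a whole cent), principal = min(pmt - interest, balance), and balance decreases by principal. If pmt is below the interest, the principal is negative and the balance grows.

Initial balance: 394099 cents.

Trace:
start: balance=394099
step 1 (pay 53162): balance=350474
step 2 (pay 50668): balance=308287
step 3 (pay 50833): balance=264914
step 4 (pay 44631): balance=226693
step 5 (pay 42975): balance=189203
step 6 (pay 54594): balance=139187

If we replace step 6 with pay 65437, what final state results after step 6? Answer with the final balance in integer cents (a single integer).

(re-executing from step 6 with the substitution; state before step 6: balance=189203)
step 6 (pay 65437): balance=128344

128344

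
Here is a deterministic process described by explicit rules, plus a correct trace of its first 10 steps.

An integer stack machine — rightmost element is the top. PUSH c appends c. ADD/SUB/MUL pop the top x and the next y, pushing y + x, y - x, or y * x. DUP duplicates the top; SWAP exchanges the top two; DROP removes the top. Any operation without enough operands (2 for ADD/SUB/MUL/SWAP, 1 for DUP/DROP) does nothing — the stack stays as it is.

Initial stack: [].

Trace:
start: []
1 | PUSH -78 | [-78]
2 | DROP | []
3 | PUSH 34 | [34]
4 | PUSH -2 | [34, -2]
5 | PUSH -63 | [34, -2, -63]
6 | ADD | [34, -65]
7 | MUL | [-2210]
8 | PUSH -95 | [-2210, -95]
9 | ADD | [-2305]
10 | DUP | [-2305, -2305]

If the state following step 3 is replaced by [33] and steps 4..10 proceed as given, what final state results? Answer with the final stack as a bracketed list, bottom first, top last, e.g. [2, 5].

[-2240, -2240]

state after step 3 := [33]
4 | PUSH -2 | [33, -2]
5 | PUSH -63 | [33, -2, -63]
6 | ADD | [33, -65]
7 | MUL | [-2145]
8 | PUSH -95 | [-2145, -95]
9 | ADD | [-2240]
10 | DUP | [-2240, -2240]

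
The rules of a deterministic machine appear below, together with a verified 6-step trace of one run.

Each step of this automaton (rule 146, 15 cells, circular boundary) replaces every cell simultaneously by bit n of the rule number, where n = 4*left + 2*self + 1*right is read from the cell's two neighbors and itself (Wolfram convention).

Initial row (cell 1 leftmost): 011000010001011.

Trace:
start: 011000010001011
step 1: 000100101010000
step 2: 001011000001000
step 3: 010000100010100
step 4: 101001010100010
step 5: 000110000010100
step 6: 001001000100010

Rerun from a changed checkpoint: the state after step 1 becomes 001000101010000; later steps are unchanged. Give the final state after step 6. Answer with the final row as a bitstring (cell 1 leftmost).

010001000100010

state after step 1 := 001000101010000
step 2: 010101000001000
step 3: 100000100010100
step 4: 010001010100011
step 5: 001010000010100
step 6: 010001000100010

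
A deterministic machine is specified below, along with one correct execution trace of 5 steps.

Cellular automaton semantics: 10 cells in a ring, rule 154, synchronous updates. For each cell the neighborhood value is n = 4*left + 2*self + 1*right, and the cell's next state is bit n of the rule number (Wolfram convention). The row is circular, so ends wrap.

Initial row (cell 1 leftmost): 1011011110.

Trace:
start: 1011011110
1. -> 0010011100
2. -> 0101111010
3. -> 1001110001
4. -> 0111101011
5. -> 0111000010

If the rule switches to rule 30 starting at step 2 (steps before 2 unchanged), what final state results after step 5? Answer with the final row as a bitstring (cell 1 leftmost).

(re-executing steps 2..5 under rule 30; state before step 2: 0010011100)
2. -> 0111110010
3. -> 1100001111
4. -> 0010011000
5. -> 0111110100

0111110100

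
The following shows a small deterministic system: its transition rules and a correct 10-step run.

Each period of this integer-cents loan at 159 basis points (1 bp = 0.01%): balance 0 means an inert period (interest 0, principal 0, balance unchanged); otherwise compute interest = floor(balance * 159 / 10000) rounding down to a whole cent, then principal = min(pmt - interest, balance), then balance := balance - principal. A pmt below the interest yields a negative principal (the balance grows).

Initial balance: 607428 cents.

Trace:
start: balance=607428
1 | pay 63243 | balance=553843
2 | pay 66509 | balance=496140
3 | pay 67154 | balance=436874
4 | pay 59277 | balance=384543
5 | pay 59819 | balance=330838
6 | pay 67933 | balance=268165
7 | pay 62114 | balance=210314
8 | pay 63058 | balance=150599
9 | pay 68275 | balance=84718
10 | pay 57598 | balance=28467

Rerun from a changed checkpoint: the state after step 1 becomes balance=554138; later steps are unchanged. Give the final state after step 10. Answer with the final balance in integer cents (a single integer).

state after step 1 := balance=554138
2 | pay 66509 | balance=496439
3 | pay 67154 | balance=437178
4 | pay 59277 | balance=384852
5 | pay 59819 | balance=331152
6 | pay 67933 | balance=268484
7 | pay 62114 | balance=210638
8 | pay 63058 | balance=150929
9 | pay 68275 | balance=85053
10 | pay 57598 | balance=28807

28807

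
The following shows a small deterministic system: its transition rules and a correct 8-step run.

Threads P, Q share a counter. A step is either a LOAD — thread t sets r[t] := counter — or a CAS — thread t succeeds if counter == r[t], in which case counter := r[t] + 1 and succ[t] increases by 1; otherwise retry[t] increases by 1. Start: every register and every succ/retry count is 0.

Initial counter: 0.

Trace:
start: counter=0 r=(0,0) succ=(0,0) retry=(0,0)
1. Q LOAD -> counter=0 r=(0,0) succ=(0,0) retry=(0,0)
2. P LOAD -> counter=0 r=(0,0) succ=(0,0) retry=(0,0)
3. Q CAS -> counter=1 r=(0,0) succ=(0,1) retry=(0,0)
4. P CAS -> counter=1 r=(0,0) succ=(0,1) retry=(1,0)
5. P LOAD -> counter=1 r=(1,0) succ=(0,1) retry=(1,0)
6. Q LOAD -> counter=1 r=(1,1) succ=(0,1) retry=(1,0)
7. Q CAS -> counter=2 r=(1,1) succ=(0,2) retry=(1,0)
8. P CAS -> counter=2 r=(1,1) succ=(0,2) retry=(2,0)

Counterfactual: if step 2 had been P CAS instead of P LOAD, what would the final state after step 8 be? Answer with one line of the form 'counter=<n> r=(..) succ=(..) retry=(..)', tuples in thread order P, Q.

(re-executing from step 2 with the substitution; state before step 2: counter=0 r=(0,0) succ=(0,0) retry=(0,0))
2. P CAS -> counter=1 r=(0,0) succ=(1,0) retry=(0,0)
3. Q CAS -> counter=1 r=(0,0) succ=(1,0) retry=(0,1)
4. P CAS -> counter=1 r=(0,0) succ=(1,0) retry=(1,1)
5. P LOAD -> counter=1 r=(1,0) succ=(1,0) retry=(1,1)
6. Q LOAD -> counter=1 r=(1,1) succ=(1,0) retry=(1,1)
7. Q CAS -> counter=2 r=(1,1) succ=(1,1) retry=(1,1)
8. P CAS -> counter=2 r=(1,1) succ=(1,1) retry=(2,1)

counter=2 r=(1,1) succ=(1,1) retry=(2,1)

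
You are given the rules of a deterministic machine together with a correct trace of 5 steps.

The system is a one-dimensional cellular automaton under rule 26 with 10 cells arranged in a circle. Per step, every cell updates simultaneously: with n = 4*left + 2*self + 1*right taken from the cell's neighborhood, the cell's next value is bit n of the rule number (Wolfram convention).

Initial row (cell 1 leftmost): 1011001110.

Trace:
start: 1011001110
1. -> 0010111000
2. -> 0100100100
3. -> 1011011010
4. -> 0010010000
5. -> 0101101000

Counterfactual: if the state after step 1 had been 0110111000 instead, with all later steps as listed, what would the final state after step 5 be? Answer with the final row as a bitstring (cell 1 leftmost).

state after step 1 := 0110111000
2. -> 1100100100
3. -> 1011011011
4. -> 0010010010
5. -> 0101101101

0101101101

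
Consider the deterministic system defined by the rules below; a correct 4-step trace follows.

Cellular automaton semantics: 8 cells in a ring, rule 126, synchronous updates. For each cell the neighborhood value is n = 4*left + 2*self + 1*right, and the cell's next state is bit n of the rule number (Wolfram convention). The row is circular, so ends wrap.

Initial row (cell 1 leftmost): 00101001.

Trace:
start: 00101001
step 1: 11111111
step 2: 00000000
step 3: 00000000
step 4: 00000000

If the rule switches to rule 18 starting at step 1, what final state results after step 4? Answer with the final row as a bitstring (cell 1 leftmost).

(re-executing steps 1..4 under rule 18; state before step 1: 00101001)
step 1: 11000110
step 2: 00101000
step 3: 01000100
step 4: 10101010

10101010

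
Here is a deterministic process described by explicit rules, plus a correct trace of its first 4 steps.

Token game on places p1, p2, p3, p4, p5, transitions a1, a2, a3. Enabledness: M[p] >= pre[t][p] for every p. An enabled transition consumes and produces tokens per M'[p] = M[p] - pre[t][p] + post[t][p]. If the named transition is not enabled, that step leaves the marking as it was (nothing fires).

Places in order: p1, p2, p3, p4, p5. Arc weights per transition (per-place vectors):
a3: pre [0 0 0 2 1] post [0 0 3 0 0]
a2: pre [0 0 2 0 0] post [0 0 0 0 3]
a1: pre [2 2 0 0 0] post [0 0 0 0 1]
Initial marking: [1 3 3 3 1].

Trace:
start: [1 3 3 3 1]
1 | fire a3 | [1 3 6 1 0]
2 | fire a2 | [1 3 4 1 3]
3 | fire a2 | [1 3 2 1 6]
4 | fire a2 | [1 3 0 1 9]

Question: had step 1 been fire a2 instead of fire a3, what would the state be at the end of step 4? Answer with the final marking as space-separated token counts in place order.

(re-executing from step 1 with the substitution; state before step 1: [1 3 3 3 1])
1 | fire a2 | [1 3 1 3 4]
2 | fire a2 | [1 3 1 3 4]
3 | fire a2 | [1 3 1 3 4]
4 | fire a2 | [1 3 1 3 4]

1 3 1 3 4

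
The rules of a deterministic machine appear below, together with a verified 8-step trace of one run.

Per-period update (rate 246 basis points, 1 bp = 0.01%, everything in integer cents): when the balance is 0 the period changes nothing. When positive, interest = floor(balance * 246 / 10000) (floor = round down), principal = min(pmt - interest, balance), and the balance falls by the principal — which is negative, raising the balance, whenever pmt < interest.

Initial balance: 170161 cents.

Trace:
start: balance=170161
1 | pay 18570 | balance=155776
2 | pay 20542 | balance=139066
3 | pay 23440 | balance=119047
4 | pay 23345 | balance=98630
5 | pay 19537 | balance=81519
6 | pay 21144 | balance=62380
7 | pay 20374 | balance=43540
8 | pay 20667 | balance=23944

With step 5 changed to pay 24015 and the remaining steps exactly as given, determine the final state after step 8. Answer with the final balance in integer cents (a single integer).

(re-executing from step 5 with the substitution; state before step 5: balance=98630)
5 | pay 24015 | balance=77041
6 | pay 21144 | balance=57792
7 | pay 20374 | balance=38839
8 | pay 20667 | balance=19127

19127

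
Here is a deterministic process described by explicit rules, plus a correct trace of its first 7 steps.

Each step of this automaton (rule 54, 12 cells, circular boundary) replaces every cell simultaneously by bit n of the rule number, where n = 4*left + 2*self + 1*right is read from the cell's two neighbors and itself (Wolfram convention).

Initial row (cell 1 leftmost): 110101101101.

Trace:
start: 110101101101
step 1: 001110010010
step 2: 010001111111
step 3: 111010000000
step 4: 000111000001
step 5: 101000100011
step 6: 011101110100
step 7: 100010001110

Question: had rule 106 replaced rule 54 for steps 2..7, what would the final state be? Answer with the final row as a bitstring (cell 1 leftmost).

(re-executing steps 2..7 under rule 106; state before step 2: 001110010010)
step 2: 011010100100
step 3: 111101001000
step 4: 100110010001
step 5: 101110100011
step 6: 111011000110
step 7: 101111001111

101111001111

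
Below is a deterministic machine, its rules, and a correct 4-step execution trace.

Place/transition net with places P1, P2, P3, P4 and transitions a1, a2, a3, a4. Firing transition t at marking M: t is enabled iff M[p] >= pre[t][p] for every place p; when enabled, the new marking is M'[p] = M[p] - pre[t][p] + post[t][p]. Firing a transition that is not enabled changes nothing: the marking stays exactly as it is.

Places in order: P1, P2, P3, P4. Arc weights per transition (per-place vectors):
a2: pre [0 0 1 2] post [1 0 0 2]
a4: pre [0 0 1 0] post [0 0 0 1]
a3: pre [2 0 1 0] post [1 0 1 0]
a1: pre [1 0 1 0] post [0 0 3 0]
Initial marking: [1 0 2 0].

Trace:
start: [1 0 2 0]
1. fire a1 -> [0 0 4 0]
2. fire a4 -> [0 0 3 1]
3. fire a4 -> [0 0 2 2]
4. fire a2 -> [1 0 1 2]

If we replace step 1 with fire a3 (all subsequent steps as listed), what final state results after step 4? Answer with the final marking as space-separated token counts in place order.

1 0 0 2

(re-executing from step 1 with the substitution; state before step 1: [1 0 2 0])
1. fire a3 -> [1 0 2 0]
2. fire a4 -> [1 0 1 1]
3. fire a4 -> [1 0 0 2]
4. fire a2 -> [1 0 0 2]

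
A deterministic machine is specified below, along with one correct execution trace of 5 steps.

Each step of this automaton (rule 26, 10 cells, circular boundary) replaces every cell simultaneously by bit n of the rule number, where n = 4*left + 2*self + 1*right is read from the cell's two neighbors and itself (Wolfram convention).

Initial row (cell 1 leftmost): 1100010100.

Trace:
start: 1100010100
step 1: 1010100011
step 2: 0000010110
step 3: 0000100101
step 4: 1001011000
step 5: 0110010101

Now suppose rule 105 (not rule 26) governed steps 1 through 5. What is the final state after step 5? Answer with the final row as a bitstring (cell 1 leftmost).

0111110001

(re-executing steps 1..5 under rule 105; state before step 1: 1100010100)
step 1: 1101001000
step 2: 1110000010
step 3: 1010111001
step 4: 1101101001
step 5: 0111110001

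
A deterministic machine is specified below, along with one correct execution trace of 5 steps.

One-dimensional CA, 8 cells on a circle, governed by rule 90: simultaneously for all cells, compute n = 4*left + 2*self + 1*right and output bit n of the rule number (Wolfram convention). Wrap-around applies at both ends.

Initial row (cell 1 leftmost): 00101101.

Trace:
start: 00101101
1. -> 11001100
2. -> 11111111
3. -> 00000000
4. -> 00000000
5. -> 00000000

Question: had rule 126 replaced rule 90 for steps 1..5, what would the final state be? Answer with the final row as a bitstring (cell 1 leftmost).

00000000

(re-executing steps 1..5 under rule 126; state before step 1: 00101101)
1. -> 11111111
2. -> 00000000
3. -> 00000000
4. -> 00000000
5. -> 00000000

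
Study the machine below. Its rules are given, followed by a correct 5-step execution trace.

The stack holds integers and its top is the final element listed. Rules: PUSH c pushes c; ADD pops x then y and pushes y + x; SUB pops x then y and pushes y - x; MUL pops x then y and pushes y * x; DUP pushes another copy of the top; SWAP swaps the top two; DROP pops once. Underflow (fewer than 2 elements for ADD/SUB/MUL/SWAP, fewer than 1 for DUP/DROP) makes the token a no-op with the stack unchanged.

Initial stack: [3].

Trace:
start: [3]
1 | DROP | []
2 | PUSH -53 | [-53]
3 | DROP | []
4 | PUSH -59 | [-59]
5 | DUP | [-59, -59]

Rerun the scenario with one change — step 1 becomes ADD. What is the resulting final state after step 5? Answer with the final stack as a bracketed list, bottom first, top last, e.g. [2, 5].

[3, -59, -59]

(re-executing from step 1 with the substitution; state before step 1: [3])
1 | ADD | [3]
2 | PUSH -53 | [3, -53]
3 | DROP | [3]
4 | PUSH -59 | [3, -59]
5 | DUP | [3, -59, -59]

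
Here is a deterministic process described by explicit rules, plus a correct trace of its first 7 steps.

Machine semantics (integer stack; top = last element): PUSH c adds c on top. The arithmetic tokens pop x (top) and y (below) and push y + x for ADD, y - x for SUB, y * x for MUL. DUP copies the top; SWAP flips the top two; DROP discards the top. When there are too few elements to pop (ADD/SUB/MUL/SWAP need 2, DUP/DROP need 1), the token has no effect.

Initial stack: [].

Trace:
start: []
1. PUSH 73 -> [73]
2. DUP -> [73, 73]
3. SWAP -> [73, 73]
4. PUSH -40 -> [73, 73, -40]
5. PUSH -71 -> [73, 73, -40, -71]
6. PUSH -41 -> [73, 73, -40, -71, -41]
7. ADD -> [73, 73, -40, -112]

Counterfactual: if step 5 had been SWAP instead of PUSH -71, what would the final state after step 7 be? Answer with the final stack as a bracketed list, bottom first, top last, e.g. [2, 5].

(re-executing from step 5 with the substitution; state before step 5: [73, 73, -40])
5. SWAP -> [73, -40, 73]
6. PUSH -41 -> [73, -40, 73, -41]
7. ADD -> [73, -40, 32]

[73, -40, 32]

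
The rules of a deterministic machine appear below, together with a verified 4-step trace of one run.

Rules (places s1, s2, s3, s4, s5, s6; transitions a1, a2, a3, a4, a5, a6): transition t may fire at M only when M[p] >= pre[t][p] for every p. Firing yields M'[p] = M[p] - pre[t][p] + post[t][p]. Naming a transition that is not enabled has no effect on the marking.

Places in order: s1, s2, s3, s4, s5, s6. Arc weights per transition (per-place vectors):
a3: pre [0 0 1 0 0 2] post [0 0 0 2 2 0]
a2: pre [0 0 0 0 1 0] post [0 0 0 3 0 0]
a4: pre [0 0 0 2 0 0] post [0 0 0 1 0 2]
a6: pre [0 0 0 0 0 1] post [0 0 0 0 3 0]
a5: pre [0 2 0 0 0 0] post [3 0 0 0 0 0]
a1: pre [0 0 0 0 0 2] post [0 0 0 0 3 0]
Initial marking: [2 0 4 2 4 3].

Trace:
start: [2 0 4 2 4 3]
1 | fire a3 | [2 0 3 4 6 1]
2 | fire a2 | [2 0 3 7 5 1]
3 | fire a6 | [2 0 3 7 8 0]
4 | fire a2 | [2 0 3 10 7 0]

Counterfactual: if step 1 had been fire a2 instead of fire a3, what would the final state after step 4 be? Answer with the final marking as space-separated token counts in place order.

2 0 4 11 4 2

(re-executing from step 1 with the substitution; state before step 1: [2 0 4 2 4 3])
1 | fire a2 | [2 0 4 5 3 3]
2 | fire a2 | [2 0 4 8 2 3]
3 | fire a6 | [2 0 4 8 5 2]
4 | fire a2 | [2 0 4 11 4 2]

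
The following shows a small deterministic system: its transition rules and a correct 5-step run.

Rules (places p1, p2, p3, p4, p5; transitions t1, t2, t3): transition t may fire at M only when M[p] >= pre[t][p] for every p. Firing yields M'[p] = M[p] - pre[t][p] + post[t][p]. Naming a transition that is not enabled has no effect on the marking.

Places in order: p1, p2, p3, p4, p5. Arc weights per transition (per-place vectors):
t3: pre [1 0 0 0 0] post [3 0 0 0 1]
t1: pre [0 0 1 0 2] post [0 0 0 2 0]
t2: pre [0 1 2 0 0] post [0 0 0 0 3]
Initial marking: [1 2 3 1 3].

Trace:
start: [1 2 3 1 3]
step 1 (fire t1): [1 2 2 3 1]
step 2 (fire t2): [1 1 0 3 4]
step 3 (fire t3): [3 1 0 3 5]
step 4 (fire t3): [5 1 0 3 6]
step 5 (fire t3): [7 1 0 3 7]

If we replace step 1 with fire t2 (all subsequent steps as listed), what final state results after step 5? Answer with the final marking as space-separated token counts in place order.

(re-executing from step 1 with the substitution; state before step 1: [1 2 3 1 3])
step 1 (fire t2): [1 1 1 1 6]
step 2 (fire t2): [1 1 1 1 6]
step 3 (fire t3): [3 1 1 1 7]
step 4 (fire t3): [5 1 1 1 8]
step 5 (fire t3): [7 1 1 1 9]

7 1 1 1 9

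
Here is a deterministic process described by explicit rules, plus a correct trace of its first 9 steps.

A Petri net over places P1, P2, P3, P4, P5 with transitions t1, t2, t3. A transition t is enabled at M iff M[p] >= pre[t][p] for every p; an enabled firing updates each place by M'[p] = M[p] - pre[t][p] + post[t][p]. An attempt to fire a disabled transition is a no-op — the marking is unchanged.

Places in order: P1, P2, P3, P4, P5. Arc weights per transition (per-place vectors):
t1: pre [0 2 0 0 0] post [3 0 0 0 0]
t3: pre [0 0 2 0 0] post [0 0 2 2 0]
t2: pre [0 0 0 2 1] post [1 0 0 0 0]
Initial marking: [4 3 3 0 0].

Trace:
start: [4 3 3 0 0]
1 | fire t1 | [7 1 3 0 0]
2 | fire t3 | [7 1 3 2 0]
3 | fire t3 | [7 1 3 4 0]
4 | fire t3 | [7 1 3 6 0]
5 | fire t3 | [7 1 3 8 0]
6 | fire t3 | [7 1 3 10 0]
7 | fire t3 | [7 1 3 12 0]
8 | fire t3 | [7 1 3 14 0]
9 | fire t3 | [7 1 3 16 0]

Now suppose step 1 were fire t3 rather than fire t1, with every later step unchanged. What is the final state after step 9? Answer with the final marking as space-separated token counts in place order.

(re-executing from step 1 with the substitution; state before step 1: [4 3 3 0 0])
1 | fire t3 | [4 3 3 2 0]
2 | fire t3 | [4 3 3 4 0]
3 | fire t3 | [4 3 3 6 0]
4 | fire t3 | [4 3 3 8 0]
5 | fire t3 | [4 3 3 10 0]
6 | fire t3 | [4 3 3 12 0]
7 | fire t3 | [4 3 3 14 0]
8 | fire t3 | [4 3 3 16 0]
9 | fire t3 | [4 3 3 18 0]

4 3 3 18 0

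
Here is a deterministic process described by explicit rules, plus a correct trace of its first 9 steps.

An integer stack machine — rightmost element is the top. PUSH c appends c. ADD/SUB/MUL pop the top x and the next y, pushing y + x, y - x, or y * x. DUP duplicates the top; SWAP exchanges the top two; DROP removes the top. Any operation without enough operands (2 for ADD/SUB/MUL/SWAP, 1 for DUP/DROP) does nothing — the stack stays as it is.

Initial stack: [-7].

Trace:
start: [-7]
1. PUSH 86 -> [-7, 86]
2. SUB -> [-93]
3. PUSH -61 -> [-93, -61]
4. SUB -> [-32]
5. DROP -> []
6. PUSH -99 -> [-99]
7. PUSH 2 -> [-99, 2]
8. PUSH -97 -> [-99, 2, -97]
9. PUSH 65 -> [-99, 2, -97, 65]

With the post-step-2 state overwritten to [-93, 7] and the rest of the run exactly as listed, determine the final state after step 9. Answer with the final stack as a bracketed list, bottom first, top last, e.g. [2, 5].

[-93, -99, 2, -97, 65]

state after step 2 := [-93, 7]
3. PUSH -61 -> [-93, 7, -61]
4. SUB -> [-93, 68]
5. DROP -> [-93]
6. PUSH -99 -> [-93, -99]
7. PUSH 2 -> [-93, -99, 2]
8. PUSH -97 -> [-93, -99, 2, -97]
9. PUSH 65 -> [-93, -99, 2, -97, 65]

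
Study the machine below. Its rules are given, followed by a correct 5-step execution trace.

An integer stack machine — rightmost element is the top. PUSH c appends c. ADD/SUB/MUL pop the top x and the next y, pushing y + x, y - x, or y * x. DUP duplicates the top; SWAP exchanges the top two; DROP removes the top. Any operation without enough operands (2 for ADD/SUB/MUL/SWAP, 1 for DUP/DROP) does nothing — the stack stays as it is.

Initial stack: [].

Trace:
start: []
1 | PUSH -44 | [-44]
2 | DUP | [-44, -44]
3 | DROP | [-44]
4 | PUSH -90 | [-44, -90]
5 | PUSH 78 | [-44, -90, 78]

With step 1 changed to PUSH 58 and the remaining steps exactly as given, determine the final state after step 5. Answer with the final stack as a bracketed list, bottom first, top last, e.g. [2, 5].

(re-executing from step 1 with the substitution; state before step 1: [])
1 | PUSH 58 | [58]
2 | DUP | [58, 58]
3 | DROP | [58]
4 | PUSH -90 | [58, -90]
5 | PUSH 78 | [58, -90, 78]

[58, -90, 78]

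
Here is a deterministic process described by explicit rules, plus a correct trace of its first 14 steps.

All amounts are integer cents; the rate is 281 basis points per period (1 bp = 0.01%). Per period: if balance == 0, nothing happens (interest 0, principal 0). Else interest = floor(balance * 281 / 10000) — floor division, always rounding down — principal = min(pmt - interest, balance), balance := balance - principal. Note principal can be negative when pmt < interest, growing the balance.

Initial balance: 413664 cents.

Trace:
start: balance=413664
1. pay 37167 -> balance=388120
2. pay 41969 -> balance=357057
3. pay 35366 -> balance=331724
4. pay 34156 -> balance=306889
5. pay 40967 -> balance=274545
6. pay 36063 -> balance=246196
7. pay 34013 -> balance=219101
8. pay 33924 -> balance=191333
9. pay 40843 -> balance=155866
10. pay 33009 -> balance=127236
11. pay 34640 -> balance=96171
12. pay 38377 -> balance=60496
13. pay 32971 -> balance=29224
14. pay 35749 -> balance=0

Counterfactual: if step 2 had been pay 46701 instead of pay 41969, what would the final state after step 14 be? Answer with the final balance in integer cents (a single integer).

(re-executing from step 2 with the substitution; state before step 2: balance=388120)
2. pay 46701 -> balance=352325
3. pay 35366 -> balance=326859
4. pay 34156 -> balance=301887
5. pay 40967 -> balance=269403
6. pay 36063 -> balance=240910
7. pay 34013 -> balance=213666
8. pay 33924 -> balance=185746
9. pay 40843 -> balance=150122
10. pay 33009 -> balance=121331
11. pay 34640 -> balance=90100
12. pay 38377 -> balance=54254
13. pay 32971 -> balance=22807
14. pay 35749 -> balance=0

0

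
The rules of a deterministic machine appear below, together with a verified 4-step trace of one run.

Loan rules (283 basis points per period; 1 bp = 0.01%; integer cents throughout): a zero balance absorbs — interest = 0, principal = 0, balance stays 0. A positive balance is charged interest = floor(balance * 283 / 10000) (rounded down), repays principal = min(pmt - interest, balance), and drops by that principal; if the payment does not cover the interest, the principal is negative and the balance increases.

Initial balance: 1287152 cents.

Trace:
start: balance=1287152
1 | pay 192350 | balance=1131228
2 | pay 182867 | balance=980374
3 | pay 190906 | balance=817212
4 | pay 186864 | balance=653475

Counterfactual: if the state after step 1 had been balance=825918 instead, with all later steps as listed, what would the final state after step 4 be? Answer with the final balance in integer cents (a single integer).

321503

state after step 1 := balance=825918
2 | pay 182867 | balance=666424
3 | pay 190906 | balance=494377
4 | pay 186864 | balance=321503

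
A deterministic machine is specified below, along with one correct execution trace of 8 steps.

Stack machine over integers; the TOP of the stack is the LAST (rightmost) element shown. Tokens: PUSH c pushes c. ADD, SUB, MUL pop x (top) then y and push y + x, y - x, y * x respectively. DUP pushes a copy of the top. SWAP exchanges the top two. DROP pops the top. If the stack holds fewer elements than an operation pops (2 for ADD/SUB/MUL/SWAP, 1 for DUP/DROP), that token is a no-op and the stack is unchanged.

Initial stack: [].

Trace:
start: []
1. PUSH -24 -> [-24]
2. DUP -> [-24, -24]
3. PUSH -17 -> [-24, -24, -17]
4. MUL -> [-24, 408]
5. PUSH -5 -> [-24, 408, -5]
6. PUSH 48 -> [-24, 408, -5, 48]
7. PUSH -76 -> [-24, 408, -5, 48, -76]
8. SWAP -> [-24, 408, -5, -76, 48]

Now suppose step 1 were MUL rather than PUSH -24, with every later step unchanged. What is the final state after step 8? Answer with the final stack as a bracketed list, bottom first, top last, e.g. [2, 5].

[-17, -5, -76, 48]

(re-executing from step 1 with the substitution; state before step 1: [])
1. MUL -> []
2. DUP -> []
3. PUSH -17 -> [-17]
4. MUL -> [-17]
5. PUSH -5 -> [-17, -5]
6. PUSH 48 -> [-17, -5, 48]
7. PUSH -76 -> [-17, -5, 48, -76]
8. SWAP -> [-17, -5, -76, 48]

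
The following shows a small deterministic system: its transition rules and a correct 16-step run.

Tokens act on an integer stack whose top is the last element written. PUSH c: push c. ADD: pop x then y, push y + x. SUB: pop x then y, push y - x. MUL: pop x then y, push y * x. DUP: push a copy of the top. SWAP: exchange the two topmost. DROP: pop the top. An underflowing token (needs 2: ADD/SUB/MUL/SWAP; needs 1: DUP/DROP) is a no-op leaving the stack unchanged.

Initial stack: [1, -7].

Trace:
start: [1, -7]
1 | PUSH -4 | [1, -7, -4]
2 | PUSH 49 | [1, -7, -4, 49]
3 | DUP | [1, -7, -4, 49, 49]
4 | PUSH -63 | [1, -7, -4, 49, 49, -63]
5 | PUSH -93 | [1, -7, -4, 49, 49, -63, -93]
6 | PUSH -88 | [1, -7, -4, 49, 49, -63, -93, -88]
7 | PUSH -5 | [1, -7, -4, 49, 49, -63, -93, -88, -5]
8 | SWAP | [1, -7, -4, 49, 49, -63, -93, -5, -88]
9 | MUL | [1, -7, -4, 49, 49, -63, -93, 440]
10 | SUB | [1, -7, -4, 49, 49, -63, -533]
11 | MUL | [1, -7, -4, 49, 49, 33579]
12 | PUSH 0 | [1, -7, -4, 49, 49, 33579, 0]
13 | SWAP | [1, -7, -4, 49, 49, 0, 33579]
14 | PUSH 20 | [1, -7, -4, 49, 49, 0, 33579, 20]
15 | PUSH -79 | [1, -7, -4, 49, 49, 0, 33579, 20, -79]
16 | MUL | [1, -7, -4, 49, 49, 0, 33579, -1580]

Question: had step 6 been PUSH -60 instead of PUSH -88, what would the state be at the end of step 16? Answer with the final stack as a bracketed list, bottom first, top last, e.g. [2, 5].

[1, -7, -4, 49, 49, 0, 24759, -1580]

(re-executing from step 6 with the substitution; state before step 6: [1, -7, -4, 49, 49, -63, -93])
6 | PUSH -60 | [1, -7, -4, 49, 49, -63, -93, -60]
7 | PUSH -5 | [1, -7, -4, 49, 49, -63, -93, -60, -5]
8 | SWAP | [1, -7, -4, 49, 49, -63, -93, -5, -60]
9 | MUL | [1, -7, -4, 49, 49, -63, -93, 300]
10 | SUB | [1, -7, -4, 49, 49, -63, -393]
11 | MUL | [1, -7, -4, 49, 49, 24759]
12 | PUSH 0 | [1, -7, -4, 49, 49, 24759, 0]
13 | SWAP | [1, -7, -4, 49, 49, 0, 24759]
14 | PUSH 20 | [1, -7, -4, 49, 49, 0, 24759, 20]
15 | PUSH -79 | [1, -7, -4, 49, 49, 0, 24759, 20, -79]
16 | MUL | [1, -7, -4, 49, 49, 0, 24759, -1580]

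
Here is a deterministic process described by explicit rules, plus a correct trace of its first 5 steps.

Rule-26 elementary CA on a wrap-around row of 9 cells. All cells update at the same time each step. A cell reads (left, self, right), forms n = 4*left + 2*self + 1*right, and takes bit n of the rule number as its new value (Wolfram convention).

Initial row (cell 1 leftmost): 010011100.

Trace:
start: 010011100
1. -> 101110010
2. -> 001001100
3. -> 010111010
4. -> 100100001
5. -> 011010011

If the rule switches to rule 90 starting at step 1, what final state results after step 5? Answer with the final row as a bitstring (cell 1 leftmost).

(re-executing steps 1..5 under rule 90; state before step 1: 010011100)
1. -> 101110110
2. -> 001010110
3. -> 010000111
4. -> 001001101
5. -> 110111100

110111100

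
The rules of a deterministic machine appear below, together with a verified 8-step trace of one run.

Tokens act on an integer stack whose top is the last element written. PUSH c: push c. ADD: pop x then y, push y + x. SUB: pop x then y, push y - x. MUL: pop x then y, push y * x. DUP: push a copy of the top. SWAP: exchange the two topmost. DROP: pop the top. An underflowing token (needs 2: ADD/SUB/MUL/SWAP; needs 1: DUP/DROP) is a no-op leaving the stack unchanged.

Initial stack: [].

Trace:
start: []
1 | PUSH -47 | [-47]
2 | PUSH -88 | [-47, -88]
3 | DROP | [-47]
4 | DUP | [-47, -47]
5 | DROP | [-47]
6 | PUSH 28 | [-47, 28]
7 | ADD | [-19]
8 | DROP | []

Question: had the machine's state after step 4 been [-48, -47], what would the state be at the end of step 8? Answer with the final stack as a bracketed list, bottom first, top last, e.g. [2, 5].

state after step 4 := [-48, -47]
5 | DROP | [-48]
6 | PUSH 28 | [-48, 28]
7 | ADD | [-20]
8 | DROP | []

[]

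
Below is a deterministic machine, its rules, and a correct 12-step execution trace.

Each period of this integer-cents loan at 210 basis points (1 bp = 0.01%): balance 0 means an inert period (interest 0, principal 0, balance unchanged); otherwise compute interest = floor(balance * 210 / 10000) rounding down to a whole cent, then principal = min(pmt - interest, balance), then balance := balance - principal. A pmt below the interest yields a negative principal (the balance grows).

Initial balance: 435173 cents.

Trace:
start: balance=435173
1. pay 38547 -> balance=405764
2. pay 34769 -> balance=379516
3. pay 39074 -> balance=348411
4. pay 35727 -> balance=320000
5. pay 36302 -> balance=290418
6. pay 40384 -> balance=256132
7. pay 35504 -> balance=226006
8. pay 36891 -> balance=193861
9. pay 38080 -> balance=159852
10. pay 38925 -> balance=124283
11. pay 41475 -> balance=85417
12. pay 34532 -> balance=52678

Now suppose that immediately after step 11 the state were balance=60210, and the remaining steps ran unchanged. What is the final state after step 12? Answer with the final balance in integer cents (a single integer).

state after step 11 := balance=60210
12. pay 34532 -> balance=26942

26942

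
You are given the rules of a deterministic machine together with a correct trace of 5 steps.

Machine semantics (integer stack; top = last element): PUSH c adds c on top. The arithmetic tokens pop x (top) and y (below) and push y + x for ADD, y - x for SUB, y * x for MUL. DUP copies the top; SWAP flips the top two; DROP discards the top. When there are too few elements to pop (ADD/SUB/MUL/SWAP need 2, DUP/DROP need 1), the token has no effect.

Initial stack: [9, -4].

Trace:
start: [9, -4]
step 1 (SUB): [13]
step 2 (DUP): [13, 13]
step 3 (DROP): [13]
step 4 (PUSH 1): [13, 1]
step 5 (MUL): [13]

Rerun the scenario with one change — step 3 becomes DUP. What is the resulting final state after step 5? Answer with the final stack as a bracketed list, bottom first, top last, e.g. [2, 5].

(re-executing from step 3 with the substitution; state before step 3: [13, 13])
step 3 (DUP): [13, 13, 13]
step 4 (PUSH 1): [13, 13, 13, 1]
step 5 (MUL): [13, 13, 13]

[13, 13, 13]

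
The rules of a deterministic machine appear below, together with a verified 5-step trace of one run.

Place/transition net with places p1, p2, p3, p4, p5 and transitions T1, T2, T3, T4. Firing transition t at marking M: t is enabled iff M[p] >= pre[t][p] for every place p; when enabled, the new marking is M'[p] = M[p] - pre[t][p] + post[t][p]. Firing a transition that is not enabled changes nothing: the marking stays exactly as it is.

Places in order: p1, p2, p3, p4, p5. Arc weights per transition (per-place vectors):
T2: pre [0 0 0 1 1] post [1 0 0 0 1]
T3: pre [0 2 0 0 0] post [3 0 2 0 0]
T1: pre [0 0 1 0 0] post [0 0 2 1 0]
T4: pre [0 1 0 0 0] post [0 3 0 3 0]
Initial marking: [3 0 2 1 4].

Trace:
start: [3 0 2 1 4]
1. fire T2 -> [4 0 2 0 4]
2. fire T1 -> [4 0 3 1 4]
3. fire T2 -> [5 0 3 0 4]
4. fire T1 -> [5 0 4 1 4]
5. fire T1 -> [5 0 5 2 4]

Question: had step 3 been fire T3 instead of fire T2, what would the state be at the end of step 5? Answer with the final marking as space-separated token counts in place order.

(re-executing from step 3 with the substitution; state before step 3: [4 0 3 1 4])
3. fire T3 -> [4 0 3 1 4]
4. fire T1 -> [4 0 4 2 4]
5. fire T1 -> [4 0 5 3 4]

4 0 5 3 4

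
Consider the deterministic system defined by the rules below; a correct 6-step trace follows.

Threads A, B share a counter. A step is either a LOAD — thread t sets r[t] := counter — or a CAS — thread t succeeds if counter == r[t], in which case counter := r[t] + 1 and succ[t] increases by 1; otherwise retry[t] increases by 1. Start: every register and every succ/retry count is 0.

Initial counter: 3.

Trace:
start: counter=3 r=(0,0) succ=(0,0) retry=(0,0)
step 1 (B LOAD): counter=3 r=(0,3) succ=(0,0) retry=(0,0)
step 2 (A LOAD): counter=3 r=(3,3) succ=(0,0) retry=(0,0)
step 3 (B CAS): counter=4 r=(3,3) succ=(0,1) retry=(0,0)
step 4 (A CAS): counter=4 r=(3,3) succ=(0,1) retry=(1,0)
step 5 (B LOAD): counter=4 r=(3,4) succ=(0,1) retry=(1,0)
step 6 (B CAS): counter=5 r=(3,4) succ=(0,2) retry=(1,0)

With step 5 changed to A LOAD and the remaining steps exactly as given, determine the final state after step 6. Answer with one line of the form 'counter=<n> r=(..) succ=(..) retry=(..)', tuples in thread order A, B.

counter=4 r=(4,3) succ=(0,1) retry=(1,1)

(re-executing from step 5 with the substitution; state before step 5: counter=4 r=(3,3) succ=(0,1) retry=(1,0))
step 5 (A LOAD): counter=4 r=(4,3) succ=(0,1) retry=(1,0)
step 6 (B CAS): counter=4 r=(4,3) succ=(0,1) retry=(1,1)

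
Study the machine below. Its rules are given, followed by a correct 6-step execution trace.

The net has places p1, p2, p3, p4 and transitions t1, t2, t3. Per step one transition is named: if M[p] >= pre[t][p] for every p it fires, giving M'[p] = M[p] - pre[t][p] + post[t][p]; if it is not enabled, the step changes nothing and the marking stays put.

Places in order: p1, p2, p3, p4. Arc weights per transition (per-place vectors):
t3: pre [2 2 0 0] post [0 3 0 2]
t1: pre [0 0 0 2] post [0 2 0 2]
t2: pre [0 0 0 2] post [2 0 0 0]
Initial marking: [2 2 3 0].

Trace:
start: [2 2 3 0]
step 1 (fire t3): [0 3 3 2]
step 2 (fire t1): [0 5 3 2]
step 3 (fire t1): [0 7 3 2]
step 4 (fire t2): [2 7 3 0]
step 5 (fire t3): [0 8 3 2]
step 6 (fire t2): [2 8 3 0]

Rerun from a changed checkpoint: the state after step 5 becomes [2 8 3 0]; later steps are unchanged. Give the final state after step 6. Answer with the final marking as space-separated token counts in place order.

2 8 3 0

state after step 5 := [2 8 3 0]
step 6 (fire t2): [2 8 3 0]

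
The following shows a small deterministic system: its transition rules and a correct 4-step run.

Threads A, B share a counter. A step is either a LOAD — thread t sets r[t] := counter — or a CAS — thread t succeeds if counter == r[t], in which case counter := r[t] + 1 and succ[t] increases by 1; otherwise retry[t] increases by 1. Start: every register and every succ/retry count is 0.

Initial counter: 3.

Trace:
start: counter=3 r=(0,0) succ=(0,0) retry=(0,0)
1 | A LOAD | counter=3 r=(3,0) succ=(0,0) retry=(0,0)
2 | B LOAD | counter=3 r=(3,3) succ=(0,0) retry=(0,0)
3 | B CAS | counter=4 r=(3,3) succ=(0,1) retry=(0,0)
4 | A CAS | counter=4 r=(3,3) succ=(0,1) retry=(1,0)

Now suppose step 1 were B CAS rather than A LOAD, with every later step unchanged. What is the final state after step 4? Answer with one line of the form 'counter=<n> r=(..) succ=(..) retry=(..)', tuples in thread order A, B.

counter=4 r=(0,3) succ=(0,1) retry=(1,1)

(re-executing from step 1 with the substitution; state before step 1: counter=3 r=(0,0) succ=(0,0) retry=(0,0))
1 | B CAS | counter=3 r=(0,0) succ=(0,0) retry=(0,1)
2 | B LOAD | counter=3 r=(0,3) succ=(0,0) retry=(0,1)
3 | B CAS | counter=4 r=(0,3) succ=(0,1) retry=(0,1)
4 | A CAS | counter=4 r=(0,3) succ=(0,1) retry=(1,1)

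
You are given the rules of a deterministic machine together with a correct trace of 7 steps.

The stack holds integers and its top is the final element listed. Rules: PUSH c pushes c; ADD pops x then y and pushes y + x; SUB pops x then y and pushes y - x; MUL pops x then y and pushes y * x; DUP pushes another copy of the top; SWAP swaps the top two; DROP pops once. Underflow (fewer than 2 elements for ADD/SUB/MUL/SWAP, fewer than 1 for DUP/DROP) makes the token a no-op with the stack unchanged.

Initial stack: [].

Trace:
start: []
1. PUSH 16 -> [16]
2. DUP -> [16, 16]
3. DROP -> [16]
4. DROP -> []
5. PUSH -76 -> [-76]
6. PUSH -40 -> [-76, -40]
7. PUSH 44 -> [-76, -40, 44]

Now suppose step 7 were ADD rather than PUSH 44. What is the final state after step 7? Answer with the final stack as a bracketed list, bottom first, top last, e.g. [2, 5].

[-116]

(re-executing from step 7 with the substitution; state before step 7: [-76, -40])
7. ADD -> [-116]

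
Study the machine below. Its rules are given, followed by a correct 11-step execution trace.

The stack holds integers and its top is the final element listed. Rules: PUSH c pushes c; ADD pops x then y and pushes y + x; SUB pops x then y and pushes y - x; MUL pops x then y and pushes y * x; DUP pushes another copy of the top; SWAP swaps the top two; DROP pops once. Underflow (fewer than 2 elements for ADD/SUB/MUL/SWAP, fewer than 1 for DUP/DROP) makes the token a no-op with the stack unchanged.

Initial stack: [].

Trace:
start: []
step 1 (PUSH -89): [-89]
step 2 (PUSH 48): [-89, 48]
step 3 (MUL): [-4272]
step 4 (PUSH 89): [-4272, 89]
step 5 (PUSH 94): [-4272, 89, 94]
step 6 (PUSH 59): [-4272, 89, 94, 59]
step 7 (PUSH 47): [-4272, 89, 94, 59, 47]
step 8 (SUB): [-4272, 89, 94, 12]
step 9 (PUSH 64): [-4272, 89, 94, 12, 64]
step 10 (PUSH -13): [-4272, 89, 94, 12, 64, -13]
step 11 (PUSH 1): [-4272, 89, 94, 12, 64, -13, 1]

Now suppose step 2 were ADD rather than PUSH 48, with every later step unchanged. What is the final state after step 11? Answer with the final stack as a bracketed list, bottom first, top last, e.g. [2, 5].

(re-executing from step 2 with the substitution; state before step 2: [-89])
step 2 (ADD): [-89]
step 3 (MUL): [-89]
step 4 (PUSH 89): [-89, 89]
step 5 (PUSH 94): [-89, 89, 94]
step 6 (PUSH 59): [-89, 89, 94, 59]
step 7 (PUSH 47): [-89, 89, 94, 59, 47]
step 8 (SUB): [-89, 89, 94, 12]
step 9 (PUSH 64): [-89, 89, 94, 12, 64]
step 10 (PUSH -13): [-89, 89, 94, 12, 64, -13]
step 11 (PUSH 1): [-89, 89, 94, 12, 64, -13, 1]

[-89, 89, 94, 12, 64, -13, 1]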